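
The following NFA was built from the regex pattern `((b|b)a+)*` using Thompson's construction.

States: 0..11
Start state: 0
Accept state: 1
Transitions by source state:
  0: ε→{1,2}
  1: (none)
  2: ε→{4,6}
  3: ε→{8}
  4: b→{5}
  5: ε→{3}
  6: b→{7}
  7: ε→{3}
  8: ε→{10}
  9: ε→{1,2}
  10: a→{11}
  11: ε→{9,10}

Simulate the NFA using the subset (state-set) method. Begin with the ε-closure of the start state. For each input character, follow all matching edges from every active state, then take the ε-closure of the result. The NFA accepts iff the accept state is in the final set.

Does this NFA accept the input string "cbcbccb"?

Answer: REJECT

Steps:
initial (ε-close {0}): {0,1,2,4,6}
'c' @ 1: {}  — state set empty
rest 'bcbccb' ignored (set empty)
after full input: {}  (accept=1 not in)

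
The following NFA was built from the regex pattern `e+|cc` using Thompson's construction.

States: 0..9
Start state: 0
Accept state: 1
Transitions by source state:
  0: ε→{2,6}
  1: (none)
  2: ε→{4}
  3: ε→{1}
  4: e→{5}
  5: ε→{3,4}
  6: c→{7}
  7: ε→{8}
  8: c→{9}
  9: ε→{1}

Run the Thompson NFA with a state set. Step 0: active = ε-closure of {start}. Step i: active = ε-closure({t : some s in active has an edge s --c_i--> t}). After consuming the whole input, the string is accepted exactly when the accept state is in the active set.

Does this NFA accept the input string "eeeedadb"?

start: ε-closure({0}) = {0,2,4,6}
'e' @ 1: {1,3,4,5}  [accepting]
'e' @ 2: {1,3,4,5}  [accepting]
'e' @ 3: {1,3,4,5}  [accepting]
'e' @ 4: {1,3,4,5}  [accepting]
'd' @ 5: {}  — dead — no transitions
rest 'adb' ignored (set empty)
after full input: {}  (accept=1 not in)

Answer: REJECT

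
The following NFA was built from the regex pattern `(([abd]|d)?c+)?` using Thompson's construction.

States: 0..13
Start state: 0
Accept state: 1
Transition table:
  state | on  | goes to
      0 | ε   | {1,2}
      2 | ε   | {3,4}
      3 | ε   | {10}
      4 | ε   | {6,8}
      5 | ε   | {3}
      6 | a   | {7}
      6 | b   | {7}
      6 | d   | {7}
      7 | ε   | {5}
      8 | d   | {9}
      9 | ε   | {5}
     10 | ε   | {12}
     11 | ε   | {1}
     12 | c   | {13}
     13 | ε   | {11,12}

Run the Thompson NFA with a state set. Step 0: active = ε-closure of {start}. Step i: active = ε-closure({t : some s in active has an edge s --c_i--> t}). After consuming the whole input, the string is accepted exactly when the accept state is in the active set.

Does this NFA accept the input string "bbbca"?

Answer: REJECT

Trace:
initial (ε-close {0}): {0,1,2,3,4,6,8,10,12}
'b' @ 1: {3,5,7,10,12}
'b' @ 2: {}  — dead — no transitions
rest 'bca' ignored (set empty)
final: {}; accept 1 not in set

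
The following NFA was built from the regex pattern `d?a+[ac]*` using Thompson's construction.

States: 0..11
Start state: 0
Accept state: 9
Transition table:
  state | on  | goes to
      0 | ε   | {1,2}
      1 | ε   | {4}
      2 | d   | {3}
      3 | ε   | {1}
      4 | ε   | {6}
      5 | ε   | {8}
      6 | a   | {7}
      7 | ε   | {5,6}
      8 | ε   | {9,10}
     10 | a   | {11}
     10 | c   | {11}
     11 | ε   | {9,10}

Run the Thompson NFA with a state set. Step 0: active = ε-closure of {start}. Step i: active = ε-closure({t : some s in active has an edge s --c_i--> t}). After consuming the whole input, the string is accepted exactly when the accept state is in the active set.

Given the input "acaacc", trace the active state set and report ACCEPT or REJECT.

start: ε-closure({0}) = {0,1,2,4,6}
'a' @ 1: {5,6,7,8,9,10}  [accepting]
'c' @ 2: {9,10,11}  [accepting]
'a' @ 3: {9,10,11}  [accepting]
'a' @ 4: {9,10,11}  [accepting]
'c' @ 5: {9,10,11}  [accepting]
'c' @ 6: {9,10,11}  [accepting]
final: {9,10,11}; accept 9 in set

Answer: ACCEPT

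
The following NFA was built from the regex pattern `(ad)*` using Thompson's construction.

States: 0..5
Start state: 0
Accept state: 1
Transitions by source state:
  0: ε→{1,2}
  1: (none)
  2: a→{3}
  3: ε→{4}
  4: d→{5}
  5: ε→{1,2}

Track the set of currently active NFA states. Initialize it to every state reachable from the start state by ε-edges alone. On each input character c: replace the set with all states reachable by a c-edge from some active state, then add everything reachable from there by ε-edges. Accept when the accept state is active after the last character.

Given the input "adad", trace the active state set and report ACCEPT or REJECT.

initial (ε-close {0}): {0,1,2}
'a' @ 1: {3,4}
'd' @ 2: {1,2,5}  ✓accept
'a' @ 3: {3,4}
'd' @ 4: {1,2,5}  ✓accept
end set {1,2,5} — state 1 in

Answer: ACCEPT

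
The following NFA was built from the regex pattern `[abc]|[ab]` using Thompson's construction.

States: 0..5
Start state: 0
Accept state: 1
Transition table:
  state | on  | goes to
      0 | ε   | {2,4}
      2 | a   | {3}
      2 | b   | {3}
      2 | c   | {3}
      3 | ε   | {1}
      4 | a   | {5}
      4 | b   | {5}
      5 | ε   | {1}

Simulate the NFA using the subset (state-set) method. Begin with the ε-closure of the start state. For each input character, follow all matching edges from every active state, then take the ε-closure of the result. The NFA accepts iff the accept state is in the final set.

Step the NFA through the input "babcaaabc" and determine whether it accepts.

S₀ = ε-closure({0}) = {0,2,4}
'b' @ 1: {1,3,5}  ✓accept
'a' @ 2: {}  — dead — no transitions
rest 'bcaaabc' ignored (set empty)
end set {} — state 1 not in

Answer: REJECT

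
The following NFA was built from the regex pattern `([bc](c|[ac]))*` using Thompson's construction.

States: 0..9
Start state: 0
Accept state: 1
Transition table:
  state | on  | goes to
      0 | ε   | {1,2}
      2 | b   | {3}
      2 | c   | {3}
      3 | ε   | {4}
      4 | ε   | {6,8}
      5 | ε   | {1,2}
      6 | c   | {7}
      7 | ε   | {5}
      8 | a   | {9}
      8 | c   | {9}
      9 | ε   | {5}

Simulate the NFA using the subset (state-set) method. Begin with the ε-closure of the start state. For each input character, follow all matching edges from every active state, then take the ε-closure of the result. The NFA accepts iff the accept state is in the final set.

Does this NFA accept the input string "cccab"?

Answer: REJECT

Steps:
initial (ε-close {0}): {0,1,2}
'c' @ 1: {3,4,6,8}
'c' @ 2: {1,2,5,7,9}  ✓accept
'c' @ 3: {3,4,6,8}
'a' @ 4: {1,2,5,9}  ✓accept
'b' @ 5: {3,4,6,8}
final: {3,4,6,8}; accept 1 not in set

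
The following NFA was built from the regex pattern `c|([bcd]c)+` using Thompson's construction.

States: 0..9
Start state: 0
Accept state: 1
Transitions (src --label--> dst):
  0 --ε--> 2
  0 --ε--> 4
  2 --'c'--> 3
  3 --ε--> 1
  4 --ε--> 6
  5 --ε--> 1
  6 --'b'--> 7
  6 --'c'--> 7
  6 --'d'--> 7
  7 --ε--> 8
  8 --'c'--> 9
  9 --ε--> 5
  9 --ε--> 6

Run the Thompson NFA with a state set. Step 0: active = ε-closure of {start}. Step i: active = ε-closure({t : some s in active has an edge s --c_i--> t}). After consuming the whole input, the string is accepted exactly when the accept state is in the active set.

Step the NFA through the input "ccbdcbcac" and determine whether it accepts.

Answer: REJECT

Trace:
start: ε-closure({0}) = {0,2,4,6}
'c' @ 1: {1,3,7,8}  ✓accept
'c' @ 2: {1,5,6,9}  ✓accept
'b' @ 3: {7,8}
'd' @ 4: {}  — dead — no transitions
rest 'cbcac' ignored (set empty)
final: {}; accept 1 not in set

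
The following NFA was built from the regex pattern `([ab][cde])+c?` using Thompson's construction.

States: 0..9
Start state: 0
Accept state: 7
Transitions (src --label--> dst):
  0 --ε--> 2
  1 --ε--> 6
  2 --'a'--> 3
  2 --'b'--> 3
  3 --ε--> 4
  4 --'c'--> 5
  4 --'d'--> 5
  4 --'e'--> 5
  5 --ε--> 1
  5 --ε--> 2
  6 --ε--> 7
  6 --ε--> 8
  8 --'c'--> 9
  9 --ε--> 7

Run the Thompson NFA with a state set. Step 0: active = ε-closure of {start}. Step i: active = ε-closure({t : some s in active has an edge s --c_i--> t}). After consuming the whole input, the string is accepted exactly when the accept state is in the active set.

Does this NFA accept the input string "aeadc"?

Answer: ACCEPT

Derivation:
S₀ = ε-closure({0}) = {0,2}
'a' @ 1: {3,4}
'e' @ 2: {1,2,5,6,7,8}  (accept∈set)
'a' @ 3: {3,4}
'd' @ 4: {1,2,5,6,7,8}  (accept∈set)
'c' @ 5: {7,9}  (accept∈set)
end set {7,9} — state 7 in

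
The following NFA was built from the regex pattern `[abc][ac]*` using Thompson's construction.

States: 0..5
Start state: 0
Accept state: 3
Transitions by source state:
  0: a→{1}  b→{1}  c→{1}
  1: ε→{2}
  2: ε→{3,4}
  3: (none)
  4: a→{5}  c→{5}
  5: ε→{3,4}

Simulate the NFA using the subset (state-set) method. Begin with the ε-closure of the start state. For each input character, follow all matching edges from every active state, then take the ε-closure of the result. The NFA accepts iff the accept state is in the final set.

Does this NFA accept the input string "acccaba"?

initial (ε-close {0}): {0}
'a' @ 1: {1,2,3,4}  [accepting]
'c' @ 2: {3,4,5}  [accepting]
'c' @ 3: {3,4,5}  [accepting]
'c' @ 4: {3,4,5}  [accepting]
'a' @ 5: {3,4,5}  [accepting]
'b' @ 6: {}  — state set empty
rest 'a' ignored (set empty)
end set {} — state 3 not in

Answer: REJECT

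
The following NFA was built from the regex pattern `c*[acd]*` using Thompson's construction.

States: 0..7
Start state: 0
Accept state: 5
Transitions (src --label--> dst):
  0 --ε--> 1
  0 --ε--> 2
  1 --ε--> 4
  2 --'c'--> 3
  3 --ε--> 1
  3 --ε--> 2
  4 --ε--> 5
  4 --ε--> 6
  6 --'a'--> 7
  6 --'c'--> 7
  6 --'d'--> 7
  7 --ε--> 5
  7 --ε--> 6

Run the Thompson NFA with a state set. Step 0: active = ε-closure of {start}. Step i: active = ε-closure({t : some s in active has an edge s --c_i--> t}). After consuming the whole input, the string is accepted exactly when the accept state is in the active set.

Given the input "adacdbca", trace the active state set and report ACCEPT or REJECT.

start: ε-closure({0}) = {0,1,2,4,5,6}
'a' @ 1: {5,6,7}  [accepting]
'd' @ 2: {5,6,7}  [accepting]
'a' @ 3: {5,6,7}  [accepting]
'c' @ 4: {5,6,7}  [accepting]
'd' @ 5: {5,6,7}  [accepting]
'b' @ 6: {}  — no active states
rest 'ca' ignored (set empty)
after full input: {}  (accept=5 not in)

Answer: REJECT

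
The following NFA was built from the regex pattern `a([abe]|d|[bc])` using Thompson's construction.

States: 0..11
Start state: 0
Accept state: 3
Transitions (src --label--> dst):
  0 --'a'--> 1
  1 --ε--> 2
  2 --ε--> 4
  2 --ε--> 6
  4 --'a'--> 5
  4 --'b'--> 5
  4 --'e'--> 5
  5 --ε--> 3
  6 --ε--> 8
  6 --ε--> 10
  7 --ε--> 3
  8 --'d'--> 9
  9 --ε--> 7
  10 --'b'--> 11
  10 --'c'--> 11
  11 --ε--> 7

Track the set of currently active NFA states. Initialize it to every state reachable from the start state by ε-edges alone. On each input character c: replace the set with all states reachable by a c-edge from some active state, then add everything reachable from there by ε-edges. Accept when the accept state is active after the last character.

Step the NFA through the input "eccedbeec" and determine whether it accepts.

initial (ε-close {0}): {0}
'e' @ 1: {}  — no active states
rest 'ccedbeec' ignored (set empty)
end set {} — state 3 not in

Answer: REJECT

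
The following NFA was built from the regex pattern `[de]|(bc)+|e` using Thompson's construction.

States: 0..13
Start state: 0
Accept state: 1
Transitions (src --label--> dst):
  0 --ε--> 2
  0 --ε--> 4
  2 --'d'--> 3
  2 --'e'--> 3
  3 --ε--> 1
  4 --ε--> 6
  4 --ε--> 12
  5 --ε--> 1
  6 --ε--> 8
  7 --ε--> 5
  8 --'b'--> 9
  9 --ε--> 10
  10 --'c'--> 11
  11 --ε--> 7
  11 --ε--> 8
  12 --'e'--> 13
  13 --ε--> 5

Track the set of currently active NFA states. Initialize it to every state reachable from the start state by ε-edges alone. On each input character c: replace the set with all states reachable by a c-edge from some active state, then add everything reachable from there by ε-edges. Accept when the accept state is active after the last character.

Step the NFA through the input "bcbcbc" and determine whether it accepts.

S₀ = ε-closure({0}) = {0,2,4,6,8,12}
'b' @ 1: {9,10}
'c' @ 2: {1,5,7,8,11}  ✓accept
'b' @ 3: {9,10}
'c' @ 4: {1,5,7,8,11}  ✓accept
'b' @ 5: {9,10}
'c' @ 6: {1,5,7,8,11}  ✓accept
after full input: {1,5,7,8,11}  (accept=1 in)

Answer: ACCEPT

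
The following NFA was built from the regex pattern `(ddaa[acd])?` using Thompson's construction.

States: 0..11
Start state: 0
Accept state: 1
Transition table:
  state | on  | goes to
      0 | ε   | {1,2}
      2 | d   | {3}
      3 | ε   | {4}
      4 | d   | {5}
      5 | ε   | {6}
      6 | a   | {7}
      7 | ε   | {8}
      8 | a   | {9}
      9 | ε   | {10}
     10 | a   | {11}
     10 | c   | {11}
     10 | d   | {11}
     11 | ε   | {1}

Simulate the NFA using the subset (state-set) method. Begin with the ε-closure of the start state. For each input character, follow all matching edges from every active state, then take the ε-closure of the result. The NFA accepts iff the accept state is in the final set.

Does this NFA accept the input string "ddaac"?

Answer: ACCEPT

Steps:
S₀ = ε-closure({0}) = {0,1,2}
'd' @ 1: {3,4}
'd' @ 2: {5,6}
'a' @ 3: {7,8}
'a' @ 4: {9,10}
'c' @ 5: {1,11}  [accepting]
after full input: {1,11}  (accept=1 in)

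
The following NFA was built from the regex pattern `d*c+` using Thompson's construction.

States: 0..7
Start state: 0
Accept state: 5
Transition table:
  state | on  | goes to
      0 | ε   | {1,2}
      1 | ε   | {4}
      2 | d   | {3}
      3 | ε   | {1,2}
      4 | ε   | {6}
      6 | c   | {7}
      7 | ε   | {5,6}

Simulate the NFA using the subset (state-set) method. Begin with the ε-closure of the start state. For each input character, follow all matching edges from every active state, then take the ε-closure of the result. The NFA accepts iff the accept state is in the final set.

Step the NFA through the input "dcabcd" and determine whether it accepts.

start: ε-closure({0}) = {0,1,2,4,6}
'd' @ 1: {1,2,3,4,6}
'c' @ 2: {5,6,7}  (accept∈set)
'a' @ 3: {}  — no active states
rest 'bcd' ignored (set empty)
after full input: {}  (accept=5 not in)

Answer: REJECT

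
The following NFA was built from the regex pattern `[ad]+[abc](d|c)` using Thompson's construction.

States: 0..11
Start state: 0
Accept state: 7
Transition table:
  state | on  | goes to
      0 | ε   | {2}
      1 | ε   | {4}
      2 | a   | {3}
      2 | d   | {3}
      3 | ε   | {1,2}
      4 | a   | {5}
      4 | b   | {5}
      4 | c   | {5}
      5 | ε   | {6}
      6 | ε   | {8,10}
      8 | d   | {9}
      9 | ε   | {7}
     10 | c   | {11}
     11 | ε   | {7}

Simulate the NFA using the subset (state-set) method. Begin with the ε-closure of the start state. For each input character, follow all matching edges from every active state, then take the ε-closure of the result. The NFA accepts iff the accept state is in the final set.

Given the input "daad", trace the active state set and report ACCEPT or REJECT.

initial (ε-close {0}): {0,2}
'd' @ 1: {1,2,3,4}
'a' @ 2: {1,2,3,4,5,6,8,10}
'a' @ 3: {1,2,3,4,5,6,8,10}
'd' @ 4: {1,2,3,4,7,9}  (accept∈set)
end set {1,2,3,4,7,9} — state 7 in

Answer: ACCEPT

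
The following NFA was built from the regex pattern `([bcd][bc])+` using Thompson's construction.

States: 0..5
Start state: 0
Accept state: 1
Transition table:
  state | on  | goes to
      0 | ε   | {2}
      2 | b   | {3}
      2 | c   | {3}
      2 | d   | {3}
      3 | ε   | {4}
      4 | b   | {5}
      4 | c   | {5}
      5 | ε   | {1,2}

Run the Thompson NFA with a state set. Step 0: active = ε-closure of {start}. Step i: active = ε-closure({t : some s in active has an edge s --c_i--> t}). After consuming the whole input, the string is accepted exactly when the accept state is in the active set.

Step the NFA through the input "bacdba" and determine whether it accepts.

S₀ = ε-closure({0}) = {0,2}
'b' @ 1: {3,4}
'a' @ 2: {}  — no active states
rest 'cdba' ignored (set empty)
after full input: {}  (accept=1 not in)

Answer: REJECT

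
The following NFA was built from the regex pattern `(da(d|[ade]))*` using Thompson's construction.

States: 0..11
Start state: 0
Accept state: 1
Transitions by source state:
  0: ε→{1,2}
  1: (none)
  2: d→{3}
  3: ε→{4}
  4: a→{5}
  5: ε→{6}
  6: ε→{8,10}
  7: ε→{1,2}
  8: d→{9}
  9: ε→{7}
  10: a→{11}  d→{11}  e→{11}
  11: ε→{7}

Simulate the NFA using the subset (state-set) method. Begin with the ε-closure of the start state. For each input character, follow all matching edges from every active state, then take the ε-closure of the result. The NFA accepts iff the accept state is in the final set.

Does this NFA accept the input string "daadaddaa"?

Answer: ACCEPT

Derivation:
start: ε-closure({0}) = {0,1,2}
'd' @ 1: {3,4}
'a' @ 2: {5,6,8,10}
'a' @ 3: {1,2,7,11}  (accept∈set)
'd' @ 4: {3,4}
'a' @ 5: {5,6,8,10}
'd' @ 6: {1,2,7,9,11}  (accept∈set)
'd' @ 7: {3,4}
'a' @ 8: {5,6,8,10}
'a' @ 9: {1,2,7,11}  (accept∈set)
final: {1,2,7,11}; accept 1 in set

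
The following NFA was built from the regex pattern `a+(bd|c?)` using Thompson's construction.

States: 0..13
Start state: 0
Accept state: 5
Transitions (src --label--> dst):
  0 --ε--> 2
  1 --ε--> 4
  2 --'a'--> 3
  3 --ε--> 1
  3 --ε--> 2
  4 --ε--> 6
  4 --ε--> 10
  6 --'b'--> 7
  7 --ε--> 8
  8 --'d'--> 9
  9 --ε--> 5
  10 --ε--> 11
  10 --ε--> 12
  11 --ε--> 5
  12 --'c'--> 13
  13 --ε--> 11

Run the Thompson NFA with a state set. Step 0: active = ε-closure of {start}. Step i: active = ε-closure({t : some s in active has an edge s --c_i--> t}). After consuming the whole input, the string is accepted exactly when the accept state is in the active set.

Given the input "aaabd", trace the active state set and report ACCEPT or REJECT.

Answer: ACCEPT

Derivation:
start: ε-closure({0}) = {0,2}
'a' @ 1: {1,2,3,4,5,6,10,11,12}  ✓accept
'a' @ 2: {1,2,3,4,5,6,10,11,12}  ✓accept
'a' @ 3: {1,2,3,4,5,6,10,11,12}  ✓accept
'b' @ 4: {7,8}
'd' @ 5: {5,9}  ✓accept
after full input: {5,9}  (accept=5 in)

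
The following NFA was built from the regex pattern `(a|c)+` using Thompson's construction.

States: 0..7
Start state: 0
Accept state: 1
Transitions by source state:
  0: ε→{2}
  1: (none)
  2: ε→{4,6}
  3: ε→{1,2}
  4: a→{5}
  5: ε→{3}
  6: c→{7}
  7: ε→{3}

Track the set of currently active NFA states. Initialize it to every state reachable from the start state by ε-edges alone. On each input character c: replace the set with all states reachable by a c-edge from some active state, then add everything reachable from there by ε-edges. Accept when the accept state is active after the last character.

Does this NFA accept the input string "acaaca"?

Answer: ACCEPT

Steps:
S₀ = ε-closure({0}) = {0,2,4,6}
'a' @ 1: {1,2,3,4,5,6}  [accepting]
'c' @ 2: {1,2,3,4,6,7}  [accepting]
'a' @ 3: {1,2,3,4,5,6}  [accepting]
'a' @ 4: {1,2,3,4,5,6}  [accepting]
'c' @ 5: {1,2,3,4,6,7}  [accepting]
'a' @ 6: {1,2,3,4,5,6}  [accepting]
final: {1,2,3,4,5,6}; accept 1 in set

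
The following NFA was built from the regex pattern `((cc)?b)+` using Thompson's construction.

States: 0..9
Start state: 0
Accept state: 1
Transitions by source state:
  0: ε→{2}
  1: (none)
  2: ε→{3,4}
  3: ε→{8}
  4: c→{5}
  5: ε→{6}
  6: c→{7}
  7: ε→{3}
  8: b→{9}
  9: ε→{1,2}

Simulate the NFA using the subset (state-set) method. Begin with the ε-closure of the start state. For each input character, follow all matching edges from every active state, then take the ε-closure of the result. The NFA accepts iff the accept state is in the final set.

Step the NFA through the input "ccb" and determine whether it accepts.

initial (ε-close {0}): {0,2,3,4,8}
'c' @ 1: {5,6}
'c' @ 2: {3,7,8}
'b' @ 3: {1,2,3,4,8,9}  [accepting]
after full input: {1,2,3,4,8,9}  (accept=1 in)

Answer: ACCEPT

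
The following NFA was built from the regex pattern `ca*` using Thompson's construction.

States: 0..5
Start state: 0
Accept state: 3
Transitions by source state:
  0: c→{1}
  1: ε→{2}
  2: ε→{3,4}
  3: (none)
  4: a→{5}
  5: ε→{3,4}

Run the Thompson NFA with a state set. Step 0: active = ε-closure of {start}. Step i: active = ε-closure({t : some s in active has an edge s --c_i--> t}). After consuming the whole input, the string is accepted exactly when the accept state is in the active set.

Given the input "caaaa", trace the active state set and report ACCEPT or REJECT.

Answer: ACCEPT

Derivation:
start: ε-closure({0}) = {0}
'c' @ 1: {1,2,3,4}  [accepting]
'a' @ 2: {3,4,5}  [accepting]
'a' @ 3: {3,4,5}  [accepting]
'a' @ 4: {3,4,5}  [accepting]
'a' @ 5: {3,4,5}  [accepting]
final: {3,4,5}; accept 3 in set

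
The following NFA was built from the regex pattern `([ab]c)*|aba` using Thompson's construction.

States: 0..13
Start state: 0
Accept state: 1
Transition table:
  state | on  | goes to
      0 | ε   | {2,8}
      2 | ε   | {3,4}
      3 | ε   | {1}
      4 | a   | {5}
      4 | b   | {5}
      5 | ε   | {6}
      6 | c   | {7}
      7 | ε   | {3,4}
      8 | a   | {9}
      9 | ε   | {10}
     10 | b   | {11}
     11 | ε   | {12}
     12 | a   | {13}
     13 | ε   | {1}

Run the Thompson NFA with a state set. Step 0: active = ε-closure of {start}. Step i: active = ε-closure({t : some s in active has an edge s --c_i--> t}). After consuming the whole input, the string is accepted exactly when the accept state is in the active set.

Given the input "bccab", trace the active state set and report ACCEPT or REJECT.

S₀ = ε-closure({0}) = {0,1,2,3,4,8}
'b' @ 1: {5,6}
'c' @ 2: {1,3,4,7}  (accept∈set)
'c' @ 3: {}  — state set empty
rest 'ab' ignored (set empty)
after full input: {}  (accept=1 not in)

Answer: REJECT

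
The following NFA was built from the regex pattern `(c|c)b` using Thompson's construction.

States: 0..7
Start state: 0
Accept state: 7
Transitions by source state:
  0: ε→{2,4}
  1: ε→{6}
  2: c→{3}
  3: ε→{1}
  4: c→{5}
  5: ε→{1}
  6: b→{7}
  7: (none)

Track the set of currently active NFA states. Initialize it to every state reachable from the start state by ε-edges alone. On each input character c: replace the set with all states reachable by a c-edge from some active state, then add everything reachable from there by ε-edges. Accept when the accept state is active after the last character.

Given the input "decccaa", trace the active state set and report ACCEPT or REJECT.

start: ε-closure({0}) = {0,2,4}
'd' @ 1: {}  — state set empty
rest 'ecccaa' ignored (set empty)
final: {}; accept 7 not in set

Answer: REJECT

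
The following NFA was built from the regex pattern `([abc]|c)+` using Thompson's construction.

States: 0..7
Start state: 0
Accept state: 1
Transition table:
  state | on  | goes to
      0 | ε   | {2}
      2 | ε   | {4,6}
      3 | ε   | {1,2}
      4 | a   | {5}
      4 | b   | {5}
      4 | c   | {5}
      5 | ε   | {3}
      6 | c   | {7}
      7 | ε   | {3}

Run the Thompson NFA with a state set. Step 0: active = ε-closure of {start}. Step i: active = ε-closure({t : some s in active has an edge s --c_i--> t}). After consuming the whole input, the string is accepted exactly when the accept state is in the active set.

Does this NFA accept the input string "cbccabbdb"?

start: ε-closure({0}) = {0,2,4,6}
'c' @ 1: {1,2,3,4,5,6,7}  (accept∈set)
'b' @ 2: {1,2,3,4,5,6}  (accept∈set)
'c' @ 3: {1,2,3,4,5,6,7}  (accept∈set)
'c' @ 4: {1,2,3,4,5,6,7}  (accept∈set)
'a' @ 5: {1,2,3,4,5,6}  (accept∈set)
'b' @ 6: {1,2,3,4,5,6}  (accept∈set)
'b' @ 7: {1,2,3,4,5,6}  (accept∈set)
'd' @ 8: {}  — dead — no transitions
rest 'b' ignored (set empty)
end set {} — state 1 not in

Answer: REJECT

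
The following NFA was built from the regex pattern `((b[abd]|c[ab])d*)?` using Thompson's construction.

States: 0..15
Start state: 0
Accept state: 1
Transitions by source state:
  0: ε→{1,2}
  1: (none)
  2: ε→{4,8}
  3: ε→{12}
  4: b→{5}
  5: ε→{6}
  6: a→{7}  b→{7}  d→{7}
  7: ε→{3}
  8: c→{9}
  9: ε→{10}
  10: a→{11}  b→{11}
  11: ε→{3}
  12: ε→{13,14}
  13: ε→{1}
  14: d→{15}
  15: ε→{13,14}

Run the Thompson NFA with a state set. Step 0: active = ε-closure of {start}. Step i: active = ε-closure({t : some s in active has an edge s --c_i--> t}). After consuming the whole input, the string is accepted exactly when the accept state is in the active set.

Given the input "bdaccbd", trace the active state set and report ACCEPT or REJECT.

Answer: REJECT

Trace:
start: ε-closure({0}) = {0,1,2,4,8}
'b' @ 1: {5,6}
'd' @ 2: {1,3,7,12,13,14}  [accepting]
'a' @ 3: {}  — state set empty
rest 'ccbd' ignored (set empty)
after full input: {}  (accept=1 not in)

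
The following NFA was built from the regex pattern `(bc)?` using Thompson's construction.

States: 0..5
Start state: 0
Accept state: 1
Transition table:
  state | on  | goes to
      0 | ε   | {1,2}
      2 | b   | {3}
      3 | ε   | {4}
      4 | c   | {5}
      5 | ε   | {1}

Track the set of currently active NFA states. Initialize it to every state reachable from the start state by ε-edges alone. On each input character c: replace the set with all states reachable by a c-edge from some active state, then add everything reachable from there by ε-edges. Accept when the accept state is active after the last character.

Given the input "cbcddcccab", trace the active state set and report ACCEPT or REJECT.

Answer: REJECT

Steps:
S₀ = ε-closure({0}) = {0,1,2}
'c' @ 1: {}  — no active states
rest 'bcddcccab' ignored (set empty)
final: {}; accept 1 not in set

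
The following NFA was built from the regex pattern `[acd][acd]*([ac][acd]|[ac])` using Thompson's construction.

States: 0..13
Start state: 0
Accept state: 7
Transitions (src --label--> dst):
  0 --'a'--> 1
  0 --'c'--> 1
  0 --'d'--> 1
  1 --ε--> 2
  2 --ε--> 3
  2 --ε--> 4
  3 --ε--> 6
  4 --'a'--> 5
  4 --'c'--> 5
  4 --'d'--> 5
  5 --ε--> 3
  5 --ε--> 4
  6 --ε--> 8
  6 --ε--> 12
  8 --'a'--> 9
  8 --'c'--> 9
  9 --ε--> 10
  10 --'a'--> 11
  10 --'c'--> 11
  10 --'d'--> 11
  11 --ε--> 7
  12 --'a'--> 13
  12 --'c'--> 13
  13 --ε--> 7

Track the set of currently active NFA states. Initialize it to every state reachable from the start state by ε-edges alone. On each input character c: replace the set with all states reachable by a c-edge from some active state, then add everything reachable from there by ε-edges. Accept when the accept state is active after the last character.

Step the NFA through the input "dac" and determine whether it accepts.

Answer: ACCEPT

Steps:
S₀ = ε-closure({0}) = {0}
'd' @ 1: {1,2,3,4,6,8,12}
'a' @ 2: {3,4,5,6,7,8,9,10,12,13}  (accept∈set)
'c' @ 3: {3,4,5,6,7,8,9,10,11,12,13}  (accept∈set)
final: {3,4,5,6,7,8,9,10,11,12,13}; accept 7 in set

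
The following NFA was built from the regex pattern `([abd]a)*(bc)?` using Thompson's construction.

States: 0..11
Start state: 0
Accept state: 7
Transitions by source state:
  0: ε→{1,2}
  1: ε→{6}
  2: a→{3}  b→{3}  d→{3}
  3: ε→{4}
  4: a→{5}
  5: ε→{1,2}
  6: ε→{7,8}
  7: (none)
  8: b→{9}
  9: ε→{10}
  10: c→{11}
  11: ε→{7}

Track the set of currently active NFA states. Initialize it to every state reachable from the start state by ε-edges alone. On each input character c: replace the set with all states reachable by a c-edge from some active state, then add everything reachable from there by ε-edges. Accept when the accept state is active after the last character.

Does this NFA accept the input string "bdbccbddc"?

Answer: REJECT

Derivation:
S₀ = ε-closure({0}) = {0,1,2,6,7,8}
'b' @ 1: {3,4,9,10}
'd' @ 2: {}  — state set empty
rest 'bccbddc' ignored (set empty)
after full input: {}  (accept=7 not in)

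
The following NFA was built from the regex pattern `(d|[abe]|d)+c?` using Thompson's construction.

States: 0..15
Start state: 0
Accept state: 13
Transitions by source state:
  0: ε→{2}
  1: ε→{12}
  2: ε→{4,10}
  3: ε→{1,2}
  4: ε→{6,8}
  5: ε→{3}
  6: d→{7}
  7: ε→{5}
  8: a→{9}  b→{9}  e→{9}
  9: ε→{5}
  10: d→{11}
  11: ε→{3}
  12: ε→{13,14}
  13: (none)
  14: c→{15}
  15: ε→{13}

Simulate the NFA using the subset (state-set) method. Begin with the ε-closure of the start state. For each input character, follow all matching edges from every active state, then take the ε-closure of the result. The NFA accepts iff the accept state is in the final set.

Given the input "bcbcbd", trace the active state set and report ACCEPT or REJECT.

Answer: REJECT

Trace:
S₀ = ε-closure({0}) = {0,2,4,6,8,10}
'b' @ 1: {1,2,3,4,5,6,8,9,10,12,13,14}  [accepting]
'c' @ 2: {13,15}  [accepting]
'b' @ 3: {}  — no active states
rest 'cbd' ignored (set empty)
final: {}; accept 13 not in set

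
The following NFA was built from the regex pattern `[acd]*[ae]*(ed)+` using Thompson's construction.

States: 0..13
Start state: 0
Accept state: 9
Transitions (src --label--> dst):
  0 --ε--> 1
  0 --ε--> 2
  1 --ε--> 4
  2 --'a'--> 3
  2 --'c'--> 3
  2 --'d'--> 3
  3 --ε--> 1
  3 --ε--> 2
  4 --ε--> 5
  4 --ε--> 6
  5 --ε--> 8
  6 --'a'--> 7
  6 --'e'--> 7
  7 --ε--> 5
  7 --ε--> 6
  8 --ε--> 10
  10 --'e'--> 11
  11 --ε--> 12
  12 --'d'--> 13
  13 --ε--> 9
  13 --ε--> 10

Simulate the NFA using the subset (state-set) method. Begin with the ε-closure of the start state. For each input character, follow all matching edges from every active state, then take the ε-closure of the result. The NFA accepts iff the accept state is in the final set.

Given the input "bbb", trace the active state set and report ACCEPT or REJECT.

S₀ = ε-closure({0}) = {0,1,2,4,5,6,8,10}
'b' @ 1: {}  — dead — no transitions
rest 'bb' ignored (set empty)
after full input: {}  (accept=9 not in)

Answer: REJECT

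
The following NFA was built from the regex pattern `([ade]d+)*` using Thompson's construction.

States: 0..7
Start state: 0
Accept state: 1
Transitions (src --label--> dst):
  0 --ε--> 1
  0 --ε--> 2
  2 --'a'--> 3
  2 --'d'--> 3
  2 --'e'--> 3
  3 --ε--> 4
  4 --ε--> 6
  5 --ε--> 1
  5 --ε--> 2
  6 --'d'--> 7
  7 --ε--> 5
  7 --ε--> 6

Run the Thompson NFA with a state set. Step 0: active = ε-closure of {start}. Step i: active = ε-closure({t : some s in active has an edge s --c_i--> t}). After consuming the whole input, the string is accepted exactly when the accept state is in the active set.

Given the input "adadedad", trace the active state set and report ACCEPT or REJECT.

Answer: ACCEPT

Trace:
start: ε-closure({0}) = {0,1,2}
'a' @ 1: {3,4,6}
'd' @ 2: {1,2,5,6,7}  [accepting]
'a' @ 3: {3,4,6}
'd' @ 4: {1,2,5,6,7}  [accepting]
'e' @ 5: {3,4,6}
'd' @ 6: {1,2,5,6,7}  [accepting]
'a' @ 7: {3,4,6}
'd' @ 8: {1,2,5,6,7}  [accepting]
after full input: {1,2,5,6,7}  (accept=1 in)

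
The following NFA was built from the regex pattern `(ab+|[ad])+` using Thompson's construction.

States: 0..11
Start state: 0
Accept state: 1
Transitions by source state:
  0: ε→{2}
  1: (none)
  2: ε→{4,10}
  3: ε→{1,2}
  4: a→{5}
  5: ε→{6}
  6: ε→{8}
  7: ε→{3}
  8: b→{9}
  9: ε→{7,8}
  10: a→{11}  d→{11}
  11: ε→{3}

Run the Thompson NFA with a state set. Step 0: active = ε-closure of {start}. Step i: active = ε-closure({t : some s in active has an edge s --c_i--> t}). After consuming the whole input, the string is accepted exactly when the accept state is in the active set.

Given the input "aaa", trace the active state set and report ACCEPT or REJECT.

start: ε-closure({0}) = {0,2,4,10}
'a' @ 1: {1,2,3,4,5,6,8,10,11}  [accepting]
'a' @ 2: {1,2,3,4,5,6,8,10,11}  [accepting]
'a' @ 3: {1,2,3,4,5,6,8,10,11}  [accepting]
end set {1,2,3,4,5,6,8,10,11} — state 1 in

Answer: ACCEPT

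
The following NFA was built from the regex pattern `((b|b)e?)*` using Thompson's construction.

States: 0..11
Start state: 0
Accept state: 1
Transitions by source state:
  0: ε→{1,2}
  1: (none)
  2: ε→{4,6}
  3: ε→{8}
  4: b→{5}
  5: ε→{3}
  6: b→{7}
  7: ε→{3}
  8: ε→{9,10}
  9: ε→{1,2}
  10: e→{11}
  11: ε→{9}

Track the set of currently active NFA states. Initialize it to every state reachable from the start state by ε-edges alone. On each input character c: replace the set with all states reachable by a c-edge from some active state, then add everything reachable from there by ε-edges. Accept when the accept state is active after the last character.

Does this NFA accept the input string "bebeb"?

Answer: ACCEPT

Trace:
initial (ε-close {0}): {0,1,2,4,6}
'b' @ 1: {1,2,3,4,5,6,7,8,9,10}  (accept∈set)
'e' @ 2: {1,2,4,6,9,11}  (accept∈set)
'b' @ 3: {1,2,3,4,5,6,7,8,9,10}  (accept∈set)
'e' @ 4: {1,2,4,6,9,11}  (accept∈set)
'b' @ 5: {1,2,3,4,5,6,7,8,9,10}  (accept∈set)
final: {1,2,3,4,5,6,7,8,9,10}; accept 1 in set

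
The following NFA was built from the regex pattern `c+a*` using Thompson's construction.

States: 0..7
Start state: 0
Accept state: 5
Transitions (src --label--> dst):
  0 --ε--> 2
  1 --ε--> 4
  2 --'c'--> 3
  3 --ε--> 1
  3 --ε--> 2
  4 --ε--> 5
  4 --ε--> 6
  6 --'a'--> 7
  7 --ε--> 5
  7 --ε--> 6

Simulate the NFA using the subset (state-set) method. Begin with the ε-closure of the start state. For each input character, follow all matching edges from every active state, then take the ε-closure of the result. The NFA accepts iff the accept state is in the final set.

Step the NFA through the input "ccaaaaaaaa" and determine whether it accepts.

start: ε-closure({0}) = {0,2}
'c' @ 1: {1,2,3,4,5,6}  [accepting]
'c' @ 2: {1,2,3,4,5,6}  [accepting]
'a' @ 3: {5,6,7}  [accepting]
'a' @ 4: {5,6,7}  [accepting]
'a' @ 5: {5,6,7}  [accepting]
'a' @ 6: {5,6,7}  [accepting]
'a' @ 7: {5,6,7}  [accepting]
'a' @ 8: {5,6,7}  [accepting]
'a' @ 9: {5,6,7}  [accepting]
'a' @ 10: {5,6,7}  [accepting]
final: {5,6,7}; accept 5 in set

Answer: ACCEPT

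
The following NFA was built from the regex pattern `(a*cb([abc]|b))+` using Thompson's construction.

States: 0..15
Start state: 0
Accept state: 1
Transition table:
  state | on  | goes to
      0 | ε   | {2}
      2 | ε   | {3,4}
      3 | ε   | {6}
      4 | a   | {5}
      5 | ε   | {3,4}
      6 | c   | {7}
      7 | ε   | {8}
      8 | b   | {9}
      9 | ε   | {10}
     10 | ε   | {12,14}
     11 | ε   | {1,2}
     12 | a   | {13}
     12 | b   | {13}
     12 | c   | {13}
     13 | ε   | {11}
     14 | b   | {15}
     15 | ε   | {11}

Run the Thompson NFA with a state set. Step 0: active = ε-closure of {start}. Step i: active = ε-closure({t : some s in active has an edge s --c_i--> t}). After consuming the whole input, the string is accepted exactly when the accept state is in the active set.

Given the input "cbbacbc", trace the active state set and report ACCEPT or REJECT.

Answer: ACCEPT

Derivation:
initial (ε-close {0}): {0,2,3,4,6}
'c' @ 1: {7,8}
'b' @ 2: {9,10,12,14}
'b' @ 3: {1,2,3,4,6,11,13,15}  ✓accept
'a' @ 4: {3,4,5,6}
'c' @ 5: {7,8}
'b' @ 6: {9,10,12,14}
'c' @ 7: {1,2,3,4,6,11,13}  ✓accept
after full input: {1,2,3,4,6,11,13}  (accept=1 in)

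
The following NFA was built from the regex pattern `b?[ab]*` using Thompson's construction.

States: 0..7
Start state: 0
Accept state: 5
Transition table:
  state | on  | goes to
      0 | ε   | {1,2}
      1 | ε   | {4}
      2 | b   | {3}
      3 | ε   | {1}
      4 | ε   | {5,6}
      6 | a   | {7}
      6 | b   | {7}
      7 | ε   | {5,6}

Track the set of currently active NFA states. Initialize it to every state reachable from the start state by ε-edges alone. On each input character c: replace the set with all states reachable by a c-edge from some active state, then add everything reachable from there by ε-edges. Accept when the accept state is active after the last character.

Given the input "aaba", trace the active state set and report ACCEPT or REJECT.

start: ε-closure({0}) = {0,1,2,4,5,6}
'a' @ 1: {5,6,7}  [accepting]
'a' @ 2: {5,6,7}  [accepting]
'b' @ 3: {5,6,7}  [accepting]
'a' @ 4: {5,6,7}  [accepting]
after full input: {5,6,7}  (accept=5 in)

Answer: ACCEPT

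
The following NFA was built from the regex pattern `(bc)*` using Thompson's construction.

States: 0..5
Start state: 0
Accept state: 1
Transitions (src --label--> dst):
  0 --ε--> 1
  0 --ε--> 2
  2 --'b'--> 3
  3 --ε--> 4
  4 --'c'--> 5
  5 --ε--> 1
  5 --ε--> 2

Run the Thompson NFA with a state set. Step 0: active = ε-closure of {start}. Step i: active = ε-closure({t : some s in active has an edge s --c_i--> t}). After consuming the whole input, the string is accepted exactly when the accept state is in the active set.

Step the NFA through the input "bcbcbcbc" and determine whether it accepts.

start: ε-closure({0}) = {0,1,2}
'b' @ 1: {3,4}
'c' @ 2: {1,2,5}  (accept∈set)
'b' @ 3: {3,4}
'c' @ 4: {1,2,5}  (accept∈set)
'b' @ 5: {3,4}
'c' @ 6: {1,2,5}  (accept∈set)
'b' @ 7: {3,4}
'c' @ 8: {1,2,5}  (accept∈set)
end set {1,2,5} — state 1 in

Answer: ACCEPT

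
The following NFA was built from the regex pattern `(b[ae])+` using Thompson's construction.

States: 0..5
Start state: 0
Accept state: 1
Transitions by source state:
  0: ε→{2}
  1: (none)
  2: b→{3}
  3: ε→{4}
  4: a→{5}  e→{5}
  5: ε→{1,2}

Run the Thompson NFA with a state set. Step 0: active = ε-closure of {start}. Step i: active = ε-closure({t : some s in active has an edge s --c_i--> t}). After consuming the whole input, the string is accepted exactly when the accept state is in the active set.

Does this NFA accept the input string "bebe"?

Answer: ACCEPT

Steps:
initial (ε-close {0}): {0,2}
'b' @ 1: {3,4}
'e' @ 2: {1,2,5}  ✓accept
'b' @ 3: {3,4}
'e' @ 4: {1,2,5}  ✓accept
final: {1,2,5}; accept 1 in set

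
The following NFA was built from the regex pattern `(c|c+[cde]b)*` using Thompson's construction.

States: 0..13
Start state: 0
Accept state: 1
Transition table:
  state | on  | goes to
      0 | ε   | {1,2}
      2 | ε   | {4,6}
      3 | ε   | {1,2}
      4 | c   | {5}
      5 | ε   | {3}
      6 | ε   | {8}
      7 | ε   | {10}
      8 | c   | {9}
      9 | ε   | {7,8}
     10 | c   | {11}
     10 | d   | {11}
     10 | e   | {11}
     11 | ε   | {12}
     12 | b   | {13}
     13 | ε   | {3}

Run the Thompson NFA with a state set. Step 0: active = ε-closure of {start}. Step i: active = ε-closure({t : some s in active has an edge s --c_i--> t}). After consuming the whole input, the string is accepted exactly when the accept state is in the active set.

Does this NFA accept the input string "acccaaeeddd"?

start: ε-closure({0}) = {0,1,2,4,6,8}
'a' @ 1: {}  — no active states
rest 'cccaaeeddd' ignored (set empty)
end set {} — state 1 not in

Answer: REJECT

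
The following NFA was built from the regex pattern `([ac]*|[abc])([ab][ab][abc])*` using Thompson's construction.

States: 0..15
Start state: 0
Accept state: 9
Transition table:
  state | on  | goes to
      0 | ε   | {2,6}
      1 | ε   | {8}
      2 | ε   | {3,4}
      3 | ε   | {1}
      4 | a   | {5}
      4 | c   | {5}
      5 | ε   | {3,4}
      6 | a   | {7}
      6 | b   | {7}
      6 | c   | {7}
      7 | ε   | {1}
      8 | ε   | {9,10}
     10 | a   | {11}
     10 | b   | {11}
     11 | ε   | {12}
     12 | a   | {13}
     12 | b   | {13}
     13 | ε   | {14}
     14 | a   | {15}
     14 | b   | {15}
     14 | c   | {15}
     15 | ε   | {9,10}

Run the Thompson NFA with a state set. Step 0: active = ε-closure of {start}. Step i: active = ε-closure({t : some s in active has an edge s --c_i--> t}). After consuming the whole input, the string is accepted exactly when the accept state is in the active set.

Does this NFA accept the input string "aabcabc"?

initial (ε-close {0}): {0,1,2,3,4,6,8,9,10}
'a' @ 1: {1,3,4,5,7,8,9,10,11,12}  (accept∈set)
'a' @ 2: {1,3,4,5,8,9,10,11,12,13,14}  (accept∈set)
'b' @ 3: {9,10,11,12,13,14,15}  (accept∈set)
'c' @ 4: {9,10,15}  (accept∈set)
'a' @ 5: {11,12}
'b' @ 6: {13,14}
'c' @ 7: {9,10,15}  (accept∈set)
end set {9,10,15} — state 9 in

Answer: ACCEPT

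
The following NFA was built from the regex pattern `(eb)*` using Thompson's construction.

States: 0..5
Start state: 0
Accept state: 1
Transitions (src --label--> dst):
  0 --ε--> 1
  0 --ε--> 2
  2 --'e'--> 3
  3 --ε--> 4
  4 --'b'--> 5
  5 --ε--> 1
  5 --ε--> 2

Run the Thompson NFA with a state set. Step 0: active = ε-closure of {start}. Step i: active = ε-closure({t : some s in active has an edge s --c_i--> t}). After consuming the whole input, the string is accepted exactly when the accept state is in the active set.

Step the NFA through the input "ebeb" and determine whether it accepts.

S₀ = ε-closure({0}) = {0,1,2}
'e' @ 1: {3,4}
'b' @ 2: {1,2,5}  (accept∈set)
'e' @ 3: {3,4}
'b' @ 4: {1,2,5}  (accept∈set)
after full input: {1,2,5}  (accept=1 in)

Answer: ACCEPT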